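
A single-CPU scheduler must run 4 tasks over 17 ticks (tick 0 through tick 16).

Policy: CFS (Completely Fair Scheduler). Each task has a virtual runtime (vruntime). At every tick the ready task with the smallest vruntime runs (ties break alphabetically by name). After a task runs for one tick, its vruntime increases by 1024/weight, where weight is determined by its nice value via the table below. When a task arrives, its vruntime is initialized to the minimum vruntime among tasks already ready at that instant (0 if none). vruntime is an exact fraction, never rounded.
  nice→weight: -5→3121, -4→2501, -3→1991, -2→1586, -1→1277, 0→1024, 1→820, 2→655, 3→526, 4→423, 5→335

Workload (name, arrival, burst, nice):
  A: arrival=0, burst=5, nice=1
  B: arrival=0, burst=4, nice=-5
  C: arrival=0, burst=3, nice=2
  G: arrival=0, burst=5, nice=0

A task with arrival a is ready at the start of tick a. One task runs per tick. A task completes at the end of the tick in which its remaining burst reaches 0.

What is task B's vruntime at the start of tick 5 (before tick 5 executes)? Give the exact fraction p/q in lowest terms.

t=0: vr[A=0 B=0 C=0 G=0] → run A
t=1: vr[A=256/205 B=0 C=0 G=0] → run B
t=2: vr[A=256/205 B=1024/3121 C=0 G=0] → run C
t=3: vr[A=256/205 B=1024/3121 C=1024/655 G=0] → run G
t=4: vr[A=256/205 B=1024/3121 C=1024/655 G=1] → run B
t=5: vr[A=256/205 B=2048/3121 C=1024/655 G=1] → run B
t=6: vr[A=256/205 B=3072/3121 C=1024/655 G=1] → run B
t=7: vr[A=256/205 C=1024/655 G=1] → run G
t=8: vr[A=256/205 C=1024/655 G=2] → run A
t=9: vr[A=512/205 C=1024/655 G=2] → run C
t=10: vr[A=512/205 C=2048/655 G=2] → run G
t=11: vr[A=512/205 C=2048/655 G=3] → run A
t=12: vr[A=768/205 C=2048/655 G=3] → run G
t=13: vr[A=768/205 C=2048/655 G=4] → run C
t=14: vr[A=768/205 G=4] → run A
t=15: vr[A=1024/205 G=4] → run G
t=16: vr[A=1024/205] → run A

vruntime(B, start of tick 5) = 2048/3121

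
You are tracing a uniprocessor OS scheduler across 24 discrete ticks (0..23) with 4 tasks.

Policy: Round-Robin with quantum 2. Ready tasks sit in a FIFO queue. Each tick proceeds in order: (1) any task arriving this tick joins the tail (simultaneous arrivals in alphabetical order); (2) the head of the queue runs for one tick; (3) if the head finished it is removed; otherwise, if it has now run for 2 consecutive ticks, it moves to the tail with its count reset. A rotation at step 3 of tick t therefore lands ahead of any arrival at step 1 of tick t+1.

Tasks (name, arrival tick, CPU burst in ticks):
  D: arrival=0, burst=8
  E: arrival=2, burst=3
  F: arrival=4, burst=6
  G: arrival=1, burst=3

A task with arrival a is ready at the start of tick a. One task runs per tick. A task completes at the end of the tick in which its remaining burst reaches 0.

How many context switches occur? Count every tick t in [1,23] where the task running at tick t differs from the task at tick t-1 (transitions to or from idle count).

context switches = 11

t=0: queue=[D] q_used=0 → run D
t=1: queue=[D,G] q_used=1 → run D
t=2: queue=[G,D,E] q_used=0 → run G
t=3: queue=[G,D,E] q_used=1 → run G
t=4: queue=[D,E,G,F] q_used=0 → run D
t=5: queue=[D,E,G,F] q_used=1 → run D
t=6: queue=[E,G,F,D] q_used=0 → run E
t=7: queue=[E,G,F,D] q_used=1 → run E
t=8: queue=[G,F,D,E] q_used=0 → run G
t=9: queue=[F,D,E] q_used=0 → run F
t=10: queue=[F,D,E] q_used=1 → run F
t=11: queue=[D,E,F] q_used=0 → run D
t=12: queue=[D,E,F] q_used=1 → run D
t=13: queue=[E,F,D] q_used=0 → run E
t=14: queue=[F,D] q_used=0 → run F
t=15: queue=[F,D] q_used=1 → run F
t=16: queue=[D,F] q_used=0 → run D
t=17: queue=[D,F] q_used=1 → run D
t=18: queue=[F] q_used=0 → run F
t=19: queue=[F] q_used=1 → run F
t=20: (idle)
t=21: (idle)
t=22: (idle)
t=23: (idle)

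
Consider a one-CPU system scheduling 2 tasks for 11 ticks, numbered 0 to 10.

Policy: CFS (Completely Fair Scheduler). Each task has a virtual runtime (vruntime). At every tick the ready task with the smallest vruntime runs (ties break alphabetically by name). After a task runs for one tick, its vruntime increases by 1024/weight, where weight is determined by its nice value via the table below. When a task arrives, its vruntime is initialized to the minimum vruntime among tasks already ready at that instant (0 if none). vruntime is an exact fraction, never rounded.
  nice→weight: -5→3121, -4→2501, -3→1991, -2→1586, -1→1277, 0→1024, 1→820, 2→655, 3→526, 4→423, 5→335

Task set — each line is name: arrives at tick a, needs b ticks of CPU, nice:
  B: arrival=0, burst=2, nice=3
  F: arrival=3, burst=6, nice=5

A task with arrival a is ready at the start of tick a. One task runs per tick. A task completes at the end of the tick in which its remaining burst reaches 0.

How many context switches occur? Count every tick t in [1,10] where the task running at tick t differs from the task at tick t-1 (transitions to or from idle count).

context switches = 3

t=0: vr[B=0] → run B
t=1: vr[B=512/263] → run B
t=2: (idle)
t=3: vr[F=0] → run F
t=4: vr[F=1024/335] → run F
t=5: vr[F=2048/335] → run F
t=6: vr[F=3072/335] → run F
t=7: vr[F=4096/335] → run F
t=8: vr[F=1024/67] → run F
t=9: (idle)
t=10: (idle)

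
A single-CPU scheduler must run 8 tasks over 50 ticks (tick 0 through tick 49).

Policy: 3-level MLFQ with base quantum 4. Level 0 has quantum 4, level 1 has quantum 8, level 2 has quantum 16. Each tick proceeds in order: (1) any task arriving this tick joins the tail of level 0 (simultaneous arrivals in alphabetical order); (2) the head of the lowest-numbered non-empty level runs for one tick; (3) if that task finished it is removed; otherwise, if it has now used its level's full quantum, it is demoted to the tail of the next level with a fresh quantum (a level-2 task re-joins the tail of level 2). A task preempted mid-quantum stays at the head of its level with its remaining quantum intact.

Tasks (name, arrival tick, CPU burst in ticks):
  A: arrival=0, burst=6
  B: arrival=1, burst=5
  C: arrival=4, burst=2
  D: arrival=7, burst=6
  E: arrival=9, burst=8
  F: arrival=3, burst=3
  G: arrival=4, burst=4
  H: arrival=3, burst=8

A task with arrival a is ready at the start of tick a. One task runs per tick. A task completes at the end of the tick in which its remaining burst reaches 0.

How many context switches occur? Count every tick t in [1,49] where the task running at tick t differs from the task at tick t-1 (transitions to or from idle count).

context switches = 13

t=0: L0/L1/L2 = A/-/- → run A
t=1: L0/L1/L2 = AB/-/- → run A
t=2: L0/L1/L2 = AB/-/- → run A
t=3: L0/L1/L2 = ABFH/-/- → run A
t=4: L0/L1/L2 = BFHCG/A/- → run B
t=5: L0/L1/L2 = BFHCG/A/- → run B
t=6: L0/L1/L2 = BFHCG/A/- → run B
t=7: L0/L1/L2 = BFHCGD/A/- → run B
t=8: L0/L1/L2 = FHCGD/AB/- → run F
t=9: L0/L1/L2 = FHCGDE/AB/- → run F
t=10: L0/L1/L2 = FHCGDE/AB/- → run F
t=11: L0/L1/L2 = HCGDE/AB/- → run H
t=12: L0/L1/L2 = HCGDE/AB/- → run H
t=13: L0/L1/L2 = HCGDE/AB/- → run H
t=14: L0/L1/L2 = HCGDE/AB/- → run H
t=15: L0/L1/L2 = CGDE/ABH/- → run C
t=16: L0/L1/L2 = CGDE/ABH/- → run C
t=17: L0/L1/L2 = GDE/ABH/- → run G
t=18: L0/L1/L2 = GDE/ABH/- → run G
t=19: L0/L1/L2 = GDE/ABH/- → run G
t=20: L0/L1/L2 = GDE/ABH/- → run G
t=21: L0/L1/L2 = DE/ABH/- → run D
t=22: L0/L1/L2 = DE/ABH/- → run D
t=23: L0/L1/L2 = DE/ABH/- → run D
t=24: L0/L1/L2 = DE/ABH/- → run D
t=25: L0/L1/L2 = E/ABHD/- → run E
t=26: L0/L1/L2 = E/ABHD/- → run E
t=27: L0/L1/L2 = E/ABHD/- → run E
t=28: L0/L1/L2 = E/ABHD/- → run E
t=29: L0/L1/L2 = -/ABHDE/- → run A
t=30: L0/L1/L2 = -/ABHDE/- → run A
t=31: L0/L1/L2 = -/BHDE/- → run B
t=32: L0/L1/L2 = -/HDE/- → run H
t=33: L0/L1/L2 = -/HDE/- → run H
t=34: L0/L1/L2 = -/HDE/- → run H
t=35: L0/L1/L2 = -/HDE/- → run H
t=36: L0/L1/L2 = -/DE/- → run D
t=37: L0/L1/L2 = -/DE/- → run D
t=38: L0/L1/L2 = -/E/- → run E
t=39: L0/L1/L2 = -/E/- → run E
t=40: L0/L1/L2 = -/E/- → run E
t=41: L0/L1/L2 = -/E/- → run E
t=42: (idle)
t=43: (idle)
t=44: (idle)
t=45: (idle)
t=46: (idle)
t=47: (idle)
t=48: (idle)
t=49: (idle)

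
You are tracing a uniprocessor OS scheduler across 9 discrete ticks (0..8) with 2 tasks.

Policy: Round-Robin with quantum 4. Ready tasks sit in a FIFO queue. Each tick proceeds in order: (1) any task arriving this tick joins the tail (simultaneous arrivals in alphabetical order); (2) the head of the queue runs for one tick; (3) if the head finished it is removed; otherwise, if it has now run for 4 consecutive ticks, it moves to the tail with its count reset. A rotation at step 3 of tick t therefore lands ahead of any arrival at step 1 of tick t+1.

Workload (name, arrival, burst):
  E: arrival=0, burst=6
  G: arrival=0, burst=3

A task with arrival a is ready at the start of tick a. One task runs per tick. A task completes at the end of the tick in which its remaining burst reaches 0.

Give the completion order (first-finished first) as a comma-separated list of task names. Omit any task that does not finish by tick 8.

t=0: queue=[E,G] q_used=0 → run E
t=1: queue=[E,G] q_used=1 → run E
t=2: queue=[E,G] q_used=2 → run E
t=3: queue=[E,G] q_used=3 → run E
t=4: queue=[G,E] q_used=0 → run G
t=5: queue=[G,E] q_used=1 → run G
t=6: queue=[G,E] q_used=2 → run G
t=7: queue=[E] q_used=0 → run E
t=8: queue=[E] q_used=1 → run E

completion order = G, E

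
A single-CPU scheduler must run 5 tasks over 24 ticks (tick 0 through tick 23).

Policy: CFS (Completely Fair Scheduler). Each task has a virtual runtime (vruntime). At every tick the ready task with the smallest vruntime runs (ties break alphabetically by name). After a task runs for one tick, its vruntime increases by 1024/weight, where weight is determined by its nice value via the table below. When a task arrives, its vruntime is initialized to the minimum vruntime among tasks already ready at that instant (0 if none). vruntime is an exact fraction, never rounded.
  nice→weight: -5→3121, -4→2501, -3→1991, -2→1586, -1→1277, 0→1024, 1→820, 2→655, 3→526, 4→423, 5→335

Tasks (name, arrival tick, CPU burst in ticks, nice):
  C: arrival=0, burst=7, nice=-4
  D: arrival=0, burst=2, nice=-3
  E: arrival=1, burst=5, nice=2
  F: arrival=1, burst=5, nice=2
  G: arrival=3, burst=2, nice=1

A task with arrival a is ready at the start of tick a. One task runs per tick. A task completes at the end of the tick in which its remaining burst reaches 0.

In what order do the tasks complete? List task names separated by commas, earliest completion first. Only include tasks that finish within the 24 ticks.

t=0: vr[C=0 D=0] → run C
t=1: vr[C=1024/2501 D=0 E=0 F=0] → run D
t=2: vr[C=1024/2501 D=1024/1991 E=0 F=0] → run E
t=3: vr[C=1024/2501 D=1024/1991 E=1024/655 F=0 G=0] → run F
t=4: vr[C=1024/2501 D=1024/1991 E=1024/655 F=1024/655 G=0] → run G
t=5: vr[C=1024/2501 D=1024/1991 E=1024/655 F=1024/655 G=256/205] → run C
t=6: vr[C=2048/2501 D=1024/1991 E=1024/655 F=1024/655 G=256/205] → run D
t=7: vr[C=2048/2501 E=1024/655 F=1024/655 G=256/205] → run C
t=8: vr[C=3072/2501 E=1024/655 F=1024/655 G=256/205] → run C
t=9: vr[C=4096/2501 E=1024/655 F=1024/655 G=256/205] → run G
t=10: vr[C=4096/2501 E=1024/655 F=1024/655] → run E
t=11: vr[C=4096/2501 E=2048/655 F=1024/655] → run F
t=12: vr[C=4096/2501 E=2048/655 F=2048/655] → run C
t=13: vr[C=5120/2501 E=2048/655 F=2048/655] → run C
t=14: vr[C=6144/2501 E=2048/655 F=2048/655] → run C
t=15: vr[E=2048/655 F=2048/655] → run E
t=16: vr[E=3072/655 F=2048/655] → run F
t=17: vr[E=3072/655 F=3072/655] → run E
t=18: vr[E=4096/655 F=3072/655] → run F
t=19: vr[E=4096/655 F=4096/655] → run E
t=20: vr[F=4096/655] → run F
t=21: (idle)
t=22: (idle)
t=23: (idle)

completion order = D, G, C, E, F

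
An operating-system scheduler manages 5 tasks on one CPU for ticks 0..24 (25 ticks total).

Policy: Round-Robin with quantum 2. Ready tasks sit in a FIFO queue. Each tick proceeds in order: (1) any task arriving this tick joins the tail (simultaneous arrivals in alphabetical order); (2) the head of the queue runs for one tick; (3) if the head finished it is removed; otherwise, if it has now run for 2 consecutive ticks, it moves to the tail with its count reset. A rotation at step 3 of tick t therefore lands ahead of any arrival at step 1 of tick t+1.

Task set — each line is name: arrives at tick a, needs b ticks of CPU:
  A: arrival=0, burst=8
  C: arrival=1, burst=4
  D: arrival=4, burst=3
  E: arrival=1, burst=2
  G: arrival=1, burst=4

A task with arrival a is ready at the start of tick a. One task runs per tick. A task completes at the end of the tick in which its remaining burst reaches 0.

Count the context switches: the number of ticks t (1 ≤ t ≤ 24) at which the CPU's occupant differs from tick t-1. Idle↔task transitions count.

context switches = 11

t=0: queue=[A] q_used=0 → run A
t=1: queue=[A,C,E,G] q_used=1 → run A
t=2: queue=[C,E,G,A] q_used=0 → run C
t=3: queue=[C,E,G,A] q_used=1 → run C
t=4: queue=[E,G,A,C,D] q_used=0 → run E
t=5: queue=[E,G,A,C,D] q_used=1 → run E
t=6: queue=[G,A,C,D] q_used=0 → run G
t=7: queue=[G,A,C,D] q_used=1 → run G
t=8: queue=[A,C,D,G] q_used=0 → run A
t=9: queue=[A,C,D,G] q_used=1 → run A
t=10: queue=[C,D,G,A] q_used=0 → run C
t=11: queue=[C,D,G,A] q_used=1 → run C
t=12: queue=[D,G,A] q_used=0 → run D
t=13: queue=[D,G,A] q_used=1 → run D
t=14: queue=[G,A,D] q_used=0 → run G
t=15: queue=[G,A,D] q_used=1 → run G
t=16: queue=[A,D] q_used=0 → run A
t=17: queue=[A,D] q_used=1 → run A
t=18: queue=[D,A] q_used=0 → run D
t=19: queue=[A] q_used=0 → run A
t=20: queue=[A] q_used=1 → run A
t=21: (idle)
t=22: (idle)
t=23: (idle)
t=24: (idle)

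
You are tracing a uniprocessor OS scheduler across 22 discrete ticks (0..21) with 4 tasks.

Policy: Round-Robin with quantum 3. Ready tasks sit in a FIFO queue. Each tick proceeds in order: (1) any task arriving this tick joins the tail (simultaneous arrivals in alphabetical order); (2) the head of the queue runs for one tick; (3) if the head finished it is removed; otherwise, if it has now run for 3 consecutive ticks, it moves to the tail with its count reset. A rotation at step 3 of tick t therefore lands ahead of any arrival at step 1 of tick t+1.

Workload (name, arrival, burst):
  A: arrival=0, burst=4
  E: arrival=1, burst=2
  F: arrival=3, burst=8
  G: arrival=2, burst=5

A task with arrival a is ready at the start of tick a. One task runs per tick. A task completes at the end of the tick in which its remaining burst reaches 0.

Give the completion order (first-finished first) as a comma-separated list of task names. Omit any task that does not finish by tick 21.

t=0: queue=[A] q_used=0 → run A
t=1: queue=[A,E] q_used=1 → run A
t=2: queue=[A,E,G] q_used=2 → run A
t=3: queue=[E,G,A,F] q_used=0 → run E
t=4: queue=[E,G,A,F] q_used=1 → run E
t=5: queue=[G,A,F] q_used=0 → run G
t=6: queue=[G,A,F] q_used=1 → run G
t=7: queue=[G,A,F] q_used=2 → run G
t=8: queue=[A,F,G] q_used=0 → run A
t=9: queue=[F,G] q_used=0 → run F
t=10: queue=[F,G] q_used=1 → run F
t=11: queue=[F,G] q_used=2 → run F
t=12: queue=[G,F] q_used=0 → run G
t=13: queue=[G,F] q_used=1 → run G
t=14: queue=[F] q_used=0 → run F
t=15: queue=[F] q_used=1 → run F
t=16: queue=[F] q_used=2 → run F
t=17: queue=[F] q_used=0 → run F
t=18: queue=[F] q_used=1 → run F
t=19: (idle)
t=20: (idle)
t=21: (idle)

completion order = E, A, G, F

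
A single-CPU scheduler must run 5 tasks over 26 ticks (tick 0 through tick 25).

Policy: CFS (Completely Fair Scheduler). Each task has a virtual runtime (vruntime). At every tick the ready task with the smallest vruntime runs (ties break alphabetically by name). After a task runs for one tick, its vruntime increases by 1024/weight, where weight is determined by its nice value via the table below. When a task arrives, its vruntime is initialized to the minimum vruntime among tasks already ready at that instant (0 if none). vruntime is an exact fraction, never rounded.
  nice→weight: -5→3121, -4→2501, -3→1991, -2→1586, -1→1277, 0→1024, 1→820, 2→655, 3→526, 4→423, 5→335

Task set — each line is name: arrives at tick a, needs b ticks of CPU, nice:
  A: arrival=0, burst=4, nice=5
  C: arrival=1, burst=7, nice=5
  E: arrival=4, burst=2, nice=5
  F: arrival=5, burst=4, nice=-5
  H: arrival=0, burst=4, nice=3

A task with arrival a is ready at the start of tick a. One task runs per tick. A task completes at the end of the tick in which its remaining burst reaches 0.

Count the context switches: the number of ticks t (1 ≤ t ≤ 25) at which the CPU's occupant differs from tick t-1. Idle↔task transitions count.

t=0: vr[A=0 H=0] → run A
t=1: vr[A=1024/335 C=0 H=0] → run C
t=2: vr[A=1024/335 C=1024/335 H=0] → run H
t=3: vr[A=1024/335 C=1024/335 H=512/263] → run H
t=4: vr[A=1024/335 C=1024/335 E=1024/335 H=1024/263] → run A
t=5: vr[A=2048/335 C=1024/335 E=1024/335 F=1024/335 H=1024/263] → run C
t=6: vr[A=2048/335 C=2048/335 E=1024/335 F=1024/335 H=1024/263] → run E
t=7: vr[A=2048/335 C=2048/335 E=2048/335 F=1024/335 H=1024/263] → run F
t=8: vr[A=2048/335 C=2048/335 E=2048/335 F=3538944/1045535 H=1024/263] → run F
t=9: vr[A=2048/335 C=2048/335 E=2048/335 F=3881984/1045535 H=1024/263] → run F
t=10: vr[A=2048/335 C=2048/335 E=2048/335 F=4225024/1045535 H=1024/263] → run H
t=11: vr[A=2048/335 C=2048/335 E=2048/335 F=4225024/1045535 H=1536/263] → run F
t=12: vr[A=2048/335 C=2048/335 E=2048/335 H=1536/263] → run H
t=13: vr[A=2048/335 C=2048/335 E=2048/335] → run A
t=14: vr[A=3072/335 C=2048/335 E=2048/335] → run C
t=15: vr[A=3072/335 C=3072/335 E=2048/335] → run E
t=16: vr[A=3072/335 C=3072/335] → run A
t=17: vr[C=3072/335] → run C
t=18: vr[C=4096/335] → run C
t=19: vr[C=1024/67] → run C
t=20: vr[C=6144/335] → run C
t=21: (idle)
t=22: (idle)
t=23: (idle)
t=24: (idle)
t=25: (idle)

context switches = 15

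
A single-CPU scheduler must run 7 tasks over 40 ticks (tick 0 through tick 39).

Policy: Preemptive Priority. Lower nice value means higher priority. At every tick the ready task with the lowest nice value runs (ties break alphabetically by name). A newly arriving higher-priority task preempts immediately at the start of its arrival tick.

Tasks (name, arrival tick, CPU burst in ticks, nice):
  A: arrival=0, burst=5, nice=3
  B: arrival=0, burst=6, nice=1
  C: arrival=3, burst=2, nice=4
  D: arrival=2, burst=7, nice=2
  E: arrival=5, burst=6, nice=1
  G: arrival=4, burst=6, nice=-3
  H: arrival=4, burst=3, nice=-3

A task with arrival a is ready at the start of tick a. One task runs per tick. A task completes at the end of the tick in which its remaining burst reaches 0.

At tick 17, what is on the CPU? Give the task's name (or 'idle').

t=0: ready={A,B} → run B
t=1: ready={A,B} → run B
t=2: ready={A,B,D} → run B
t=3: ready={A,B,C,D} → run B
t=4: ready={A,B,C,D,G,H} → run G
t=5: ready={A,B,C,D,E,G,H} → run G
t=6: ready={A,B,C,D,E,G,H} → run G
t=7: ready={A,B,C,D,E,G,H} → run G
t=8: ready={A,B,C,D,E,G,H} → run G
t=9: ready={A,B,C,D,E,G,H} → run G
t=10: ready={A,B,C,D,E,H} → run H
t=11: ready={A,B,C,D,E,H} → run H
t=12: ready={A,B,C,D,E,H} → run H
t=13: ready={A,B,C,D,E} → run B
t=14: ready={A,B,C,D,E} → run B
t=15: ready={A,C,D,E} → run E
t=16: ready={A,C,D,E} → run E
t=17: ready={A,C,D,E} → run E
t=18: ready={A,C,D,E} → run E
t=19: ready={A,C,D,E} → run E
t=20: ready={A,C,D,E} → run E
t=21: ready={A,C,D} → run D
t=22: ready={A,C,D} → run D
t=23: ready={A,C,D} → run D
t=24: ready={A,C,D} → run D
t=25: ready={A,C,D} → run D
t=26: ready={A,C,D} → run D
t=27: ready={A,C,D} → run D
t=28: ready={A,C} → run A
t=29: ready={A,C} → run A
t=30: ready={A,C} → run A
t=31: ready={A,C} → run A
t=32: ready={A,C} → run A
t=33: ready={C} → run C
t=34: ready={C} → run C
t=35: (idle)
t=36: (idle)
t=37: (idle)
t=38: (idle)
t=39: (idle)

running at tick 17 = E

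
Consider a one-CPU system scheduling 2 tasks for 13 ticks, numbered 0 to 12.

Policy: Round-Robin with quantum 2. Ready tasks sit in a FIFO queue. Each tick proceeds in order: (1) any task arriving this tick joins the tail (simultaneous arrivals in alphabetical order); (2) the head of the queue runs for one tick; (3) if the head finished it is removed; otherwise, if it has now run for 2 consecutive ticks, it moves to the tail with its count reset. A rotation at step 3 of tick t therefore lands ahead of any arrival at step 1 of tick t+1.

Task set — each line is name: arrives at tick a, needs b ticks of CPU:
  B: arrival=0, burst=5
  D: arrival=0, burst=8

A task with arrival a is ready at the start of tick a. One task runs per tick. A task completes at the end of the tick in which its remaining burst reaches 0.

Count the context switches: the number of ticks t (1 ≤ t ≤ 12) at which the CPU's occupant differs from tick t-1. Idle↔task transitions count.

t=0: queue=[B,D] q_used=0 → run B
t=1: queue=[B,D] q_used=1 → run B
t=2: queue=[D,B] q_used=0 → run D
t=3: queue=[D,B] q_used=1 → run D
t=4: queue=[B,D] q_used=0 → run B
t=5: queue=[B,D] q_used=1 → run B
t=6: queue=[D,B] q_used=0 → run D
t=7: queue=[D,B] q_used=1 → run D
t=8: queue=[B,D] q_used=0 → run B
t=9: queue=[D] q_used=0 → run D
t=10: queue=[D] q_used=1 → run D
t=11: queue=[D] q_used=0 → run D
t=12: queue=[D] q_used=1 → run D

context switches = 5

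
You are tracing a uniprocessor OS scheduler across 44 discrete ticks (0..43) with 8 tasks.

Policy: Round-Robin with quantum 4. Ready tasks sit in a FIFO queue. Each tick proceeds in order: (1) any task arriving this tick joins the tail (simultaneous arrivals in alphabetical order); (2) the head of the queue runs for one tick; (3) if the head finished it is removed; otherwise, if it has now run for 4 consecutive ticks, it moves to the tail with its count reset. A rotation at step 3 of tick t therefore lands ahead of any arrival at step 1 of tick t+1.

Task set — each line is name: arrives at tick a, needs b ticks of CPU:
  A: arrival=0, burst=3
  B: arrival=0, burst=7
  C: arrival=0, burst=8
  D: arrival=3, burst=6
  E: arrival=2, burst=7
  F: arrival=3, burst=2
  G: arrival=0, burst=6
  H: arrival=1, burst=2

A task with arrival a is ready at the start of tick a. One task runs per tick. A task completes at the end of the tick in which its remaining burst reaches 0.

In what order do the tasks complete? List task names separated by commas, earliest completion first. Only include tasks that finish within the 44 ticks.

t=0: queue=[A,B,C,G] q_used=0 → run A
t=1: queue=[A,B,C,G,H] q_used=1 → run A
t=2: queue=[A,B,C,G,H,E] q_used=2 → run A
t=3: queue=[B,C,G,H,E,D,F] q_used=0 → run B
t=4: queue=[B,C,G,H,E,D,F] q_used=1 → run B
t=5: queue=[B,C,G,H,E,D,F] q_used=2 → run B
t=6: queue=[B,C,G,H,E,D,F] q_used=3 → run B
t=7: queue=[C,G,H,E,D,F,B] q_used=0 → run C
t=8: queue=[C,G,H,E,D,F,B] q_used=1 → run C
t=9: queue=[C,G,H,E,D,F,B] q_used=2 → run C
t=10: queue=[C,G,H,E,D,F,B] q_used=3 → run C
t=11: queue=[G,H,E,D,F,B,C] q_used=0 → run G
t=12: queue=[G,H,E,D,F,B,C] q_used=1 → run G
t=13: queue=[G,H,E,D,F,B,C] q_used=2 → run G
t=14: queue=[G,H,E,D,F,B,C] q_used=3 → run G
t=15: queue=[H,E,D,F,B,C,G] q_used=0 → run H
t=16: queue=[H,E,D,F,B,C,G] q_used=1 → run H
t=17: queue=[E,D,F,B,C,G] q_used=0 → run E
t=18: queue=[E,D,F,B,C,G] q_used=1 → run E
t=19: queue=[E,D,F,B,C,G] q_used=2 → run E
t=20: queue=[E,D,F,B,C,G] q_used=3 → run E
t=21: queue=[D,F,B,C,G,E] q_used=0 → run D
t=22: queue=[D,F,B,C,G,E] q_used=1 → run D
t=23: queue=[D,F,B,C,G,E] q_used=2 → run D
t=24: queue=[D,F,B,C,G,E] q_used=3 → run D
t=25: queue=[F,B,C,G,E,D] q_used=0 → run F
t=26: queue=[F,B,C,G,E,D] q_used=1 → run F
t=27: queue=[B,C,G,E,D] q_used=0 → run B
t=28: queue=[B,C,G,E,D] q_used=1 → run B
t=29: queue=[B,C,G,E,D] q_used=2 → run B
t=30: queue=[C,G,E,D] q_used=0 → run C
t=31: queue=[C,G,E,D] q_used=1 → run C
t=32: queue=[C,G,E,D] q_used=2 → run C
t=33: queue=[C,G,E,D] q_used=3 → run C
t=34: queue=[G,E,D] q_used=0 → run G
t=35: queue=[G,E,D] q_used=1 → run G
t=36: queue=[E,D] q_used=0 → run E
t=37: queue=[E,D] q_used=1 → run E
t=38: queue=[E,D] q_used=2 → run E
t=39: queue=[D] q_used=0 → run D
t=40: queue=[D] q_used=1 → run D
t=41: (idle)
t=42: (idle)
t=43: (idle)

completion order = A, H, F, B, C, G, E, D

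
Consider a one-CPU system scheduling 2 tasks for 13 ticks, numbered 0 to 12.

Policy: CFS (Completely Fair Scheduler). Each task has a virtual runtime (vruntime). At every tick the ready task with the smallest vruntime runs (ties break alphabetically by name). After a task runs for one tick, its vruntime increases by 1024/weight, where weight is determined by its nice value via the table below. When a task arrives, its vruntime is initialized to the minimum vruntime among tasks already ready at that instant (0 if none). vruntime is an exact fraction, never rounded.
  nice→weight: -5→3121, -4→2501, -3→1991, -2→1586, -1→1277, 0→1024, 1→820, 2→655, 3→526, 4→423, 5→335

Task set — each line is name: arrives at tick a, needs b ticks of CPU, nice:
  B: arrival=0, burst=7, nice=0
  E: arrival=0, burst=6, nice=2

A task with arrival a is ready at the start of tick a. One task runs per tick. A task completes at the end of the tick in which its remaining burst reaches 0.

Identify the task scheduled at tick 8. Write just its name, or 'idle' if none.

running at tick 8 = E

t=0: vr[B=0 E=0] → run B
t=1: vr[B=1 E=0] → run E
t=2: vr[B=1 E=1024/655] → run B
t=3: vr[B=2 E=1024/655] → run E
t=4: vr[B=2 E=2048/655] → run B
t=5: vr[B=3 E=2048/655] → run B
t=6: vr[B=4 E=2048/655] → run E
t=7: vr[B=4 E=3072/655] → run B
t=8: vr[B=5 E=3072/655] → run E
t=9: vr[B=5 E=4096/655] → run B
t=10: vr[B=6 E=4096/655] → run B
t=11: vr[E=4096/655] → run E
t=12: vr[E=1024/131] → run E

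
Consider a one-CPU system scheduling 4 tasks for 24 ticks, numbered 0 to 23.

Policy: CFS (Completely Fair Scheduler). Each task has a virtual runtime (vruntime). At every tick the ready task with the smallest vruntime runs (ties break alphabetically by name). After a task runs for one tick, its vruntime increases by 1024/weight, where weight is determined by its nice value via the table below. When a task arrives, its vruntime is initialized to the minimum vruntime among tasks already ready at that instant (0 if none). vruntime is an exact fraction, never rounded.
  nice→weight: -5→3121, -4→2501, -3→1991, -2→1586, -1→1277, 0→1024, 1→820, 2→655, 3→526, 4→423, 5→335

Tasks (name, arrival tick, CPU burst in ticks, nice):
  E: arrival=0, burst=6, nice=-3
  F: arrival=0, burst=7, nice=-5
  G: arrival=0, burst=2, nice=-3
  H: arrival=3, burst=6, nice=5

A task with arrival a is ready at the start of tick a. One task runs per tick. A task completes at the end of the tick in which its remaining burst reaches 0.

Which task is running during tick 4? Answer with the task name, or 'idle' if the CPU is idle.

running at tick 4 = H

t=0: vr[E=0 F=0 G=0] → run E
t=1: vr[E=1024/1991 F=0 G=0] → run F
t=2: vr[E=1024/1991 F=1024/3121 G=0] → run G
t=3: vr[E=1024/1991 F=1024/3121 G=1024/1991 H=1024/3121] → run F
t=4: vr[E=1024/1991 F=2048/3121 G=1024/1991 H=1024/3121] → run H
t=5: vr[E=1024/1991 F=2048/3121 G=1024/1991 H=3538944/1045535] → run E
t=6: vr[E=2048/1991 F=2048/3121 G=1024/1991 H=3538944/1045535] → run G
t=7: vr[E=2048/1991 F=2048/3121 H=3538944/1045535] → run F
t=8: vr[E=2048/1991 F=3072/3121 H=3538944/1045535] → run F
t=9: vr[E=2048/1991 F=4096/3121 H=3538944/1045535] → run E
t=10: vr[E=3072/1991 F=4096/3121 H=3538944/1045535] → run F
t=11: vr[E=3072/1991 F=5120/3121 H=3538944/1045535] → run E
t=12: vr[E=4096/1991 F=5120/3121 H=3538944/1045535] → run F
t=13: vr[E=4096/1991 F=6144/3121 H=3538944/1045535] → run F
t=14: vr[E=4096/1991 H=3538944/1045535] → run E
t=15: vr[E=5120/1991 H=3538944/1045535] → run E
t=16: vr[H=3538944/1045535] → run H
t=17: vr[H=6734848/1045535] → run H
t=18: vr[H=9930752/1045535] → run H
t=19: vr[H=13126656/1045535] → run H
t=20: vr[H=3264512/209107] → run H
t=21: (idle)
t=22: (idle)
t=23: (idle)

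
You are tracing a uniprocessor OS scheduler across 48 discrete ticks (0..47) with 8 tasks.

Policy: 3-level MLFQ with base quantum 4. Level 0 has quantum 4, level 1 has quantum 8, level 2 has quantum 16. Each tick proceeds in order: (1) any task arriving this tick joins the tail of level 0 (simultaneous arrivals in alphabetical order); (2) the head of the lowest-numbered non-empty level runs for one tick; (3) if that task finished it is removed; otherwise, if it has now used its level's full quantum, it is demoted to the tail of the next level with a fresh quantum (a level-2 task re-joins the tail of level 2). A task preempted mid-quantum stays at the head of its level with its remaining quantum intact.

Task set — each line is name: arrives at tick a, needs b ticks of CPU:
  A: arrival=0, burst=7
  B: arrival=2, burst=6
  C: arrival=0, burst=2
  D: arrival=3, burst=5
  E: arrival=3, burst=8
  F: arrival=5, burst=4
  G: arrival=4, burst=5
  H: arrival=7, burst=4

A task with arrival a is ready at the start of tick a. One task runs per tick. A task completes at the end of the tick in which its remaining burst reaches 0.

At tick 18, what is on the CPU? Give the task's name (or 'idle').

t=0: L0/L1/L2 = AC/-/- → run A
t=1: L0/L1/L2 = AC/-/- → run A
t=2: L0/L1/L2 = ACB/-/- → run A
t=3: L0/L1/L2 = ACBDE/-/- → run A
t=4: L0/L1/L2 = CBDEG/A/- → run C
t=5: L0/L1/L2 = CBDEGF/A/- → run C
t=6: L0/L1/L2 = BDEGF/A/- → run B
t=7: L0/L1/L2 = BDEGFH/A/- → run B
t=8: L0/L1/L2 = BDEGFH/A/- → run B
t=9: L0/L1/L2 = BDEGFH/A/- → run B
t=10: L0/L1/L2 = DEGFH/AB/- → run D
t=11: L0/L1/L2 = DEGFH/AB/- → run D
t=12: L0/L1/L2 = DEGFH/AB/- → run D
t=13: L0/L1/L2 = DEGFH/AB/- → run D
t=14: L0/L1/L2 = EGFH/ABD/- → run E
t=15: L0/L1/L2 = EGFH/ABD/- → run E
t=16: L0/L1/L2 = EGFH/ABD/- → run E
t=17: L0/L1/L2 = EGFH/ABD/- → run E
t=18: L0/L1/L2 = GFH/ABDE/- → run G
t=19: L0/L1/L2 = GFH/ABDE/- → run G
t=20: L0/L1/L2 = GFH/ABDE/- → run G
t=21: L0/L1/L2 = GFH/ABDE/- → run G
t=22: L0/L1/L2 = FH/ABDEG/- → run F
t=23: L0/L1/L2 = FH/ABDEG/- → run F
t=24: L0/L1/L2 = FH/ABDEG/- → run F
t=25: L0/L1/L2 = FH/ABDEG/- → run F
t=26: L0/L1/L2 = H/ABDEG/- → run H
t=27: L0/L1/L2 = H/ABDEG/- → run H
t=28: L0/L1/L2 = H/ABDEG/- → run H
t=29: L0/L1/L2 = H/ABDEG/- → run H
t=30: L0/L1/L2 = -/ABDEG/- → run A
t=31: L0/L1/L2 = -/ABDEG/- → run A
t=32: L0/L1/L2 = -/ABDEG/- → run A
t=33: L0/L1/L2 = -/BDEG/- → run B
t=34: L0/L1/L2 = -/BDEG/- → run B
t=35: L0/L1/L2 = -/DEG/- → run D
t=36: L0/L1/L2 = -/EG/- → run E
t=37: L0/L1/L2 = -/EG/- → run E
t=38: L0/L1/L2 = -/EG/- → run E
t=39: L0/L1/L2 = -/EG/- → run E
t=40: L0/L1/L2 = -/G/- → run G
t=41: (idle)
t=42: (idle)
t=43: (idle)
t=44: (idle)
t=45: (idle)
t=46: (idle)
t=47: (idle)

running at tick 18 = G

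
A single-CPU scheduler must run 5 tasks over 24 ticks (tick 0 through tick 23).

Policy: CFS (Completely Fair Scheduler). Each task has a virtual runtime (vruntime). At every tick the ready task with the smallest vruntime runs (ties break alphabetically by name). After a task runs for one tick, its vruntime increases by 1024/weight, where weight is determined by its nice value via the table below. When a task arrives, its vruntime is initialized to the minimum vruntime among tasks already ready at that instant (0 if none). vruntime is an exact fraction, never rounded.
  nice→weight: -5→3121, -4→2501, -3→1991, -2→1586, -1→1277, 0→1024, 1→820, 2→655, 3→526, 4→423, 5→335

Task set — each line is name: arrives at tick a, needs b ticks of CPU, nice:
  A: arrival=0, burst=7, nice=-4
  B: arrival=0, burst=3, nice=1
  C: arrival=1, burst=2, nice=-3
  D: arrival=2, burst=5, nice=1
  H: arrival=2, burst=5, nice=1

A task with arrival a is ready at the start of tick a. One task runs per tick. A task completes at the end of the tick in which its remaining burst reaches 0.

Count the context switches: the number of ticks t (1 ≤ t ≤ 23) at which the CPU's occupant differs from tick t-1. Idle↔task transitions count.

context switches = 19

t=0: vr[A=0 B=0] → run A
t=1: vr[A=1024/2501 B=0 C=0] → run B
t=2: vr[A=1024/2501 B=256/205 C=0 D=0 H=0] → run C
t=3: vr[A=1024/2501 B=256/205 C=1024/1991 D=0 H=0] → run D
t=4: vr[A=1024/2501 B=256/205 C=1024/1991 D=256/205 H=0] → run H
t=5: vr[A=1024/2501 B=256/205 C=1024/1991 D=256/205 H=256/205] → run A
t=6: vr[A=2048/2501 B=256/205 C=1024/1991 D=256/205 H=256/205] → run C
t=7: vr[A=2048/2501 B=256/205 D=256/205 H=256/205] → run A
t=8: vr[A=3072/2501 B=256/205 D=256/205 H=256/205] → run A
t=9: vr[A=4096/2501 B=256/205 D=256/205 H=256/205] → run B
t=10: vr[A=4096/2501 B=512/205 D=256/205 H=256/205] → run D
t=11: vr[A=4096/2501 B=512/205 D=512/205 H=256/205] → run H
t=12: vr[A=4096/2501 B=512/205 D=512/205 H=512/205] → run A
t=13: vr[A=5120/2501 B=512/205 D=512/205 H=512/205] → run A
t=14: vr[A=6144/2501 B=512/205 D=512/205 H=512/205] → run A
t=15: vr[B=512/205 D=512/205 H=512/205] → run B
t=16: vr[D=512/205 H=512/205] → run D
t=17: vr[D=768/205 H=512/205] → run H
t=18: vr[D=768/205 H=768/205] → run D
t=19: vr[D=1024/205 H=768/205] → run H
t=20: vr[D=1024/205 H=1024/205] → run D
t=21: vr[H=1024/205] → run H
t=22: (idle)
t=23: (idle)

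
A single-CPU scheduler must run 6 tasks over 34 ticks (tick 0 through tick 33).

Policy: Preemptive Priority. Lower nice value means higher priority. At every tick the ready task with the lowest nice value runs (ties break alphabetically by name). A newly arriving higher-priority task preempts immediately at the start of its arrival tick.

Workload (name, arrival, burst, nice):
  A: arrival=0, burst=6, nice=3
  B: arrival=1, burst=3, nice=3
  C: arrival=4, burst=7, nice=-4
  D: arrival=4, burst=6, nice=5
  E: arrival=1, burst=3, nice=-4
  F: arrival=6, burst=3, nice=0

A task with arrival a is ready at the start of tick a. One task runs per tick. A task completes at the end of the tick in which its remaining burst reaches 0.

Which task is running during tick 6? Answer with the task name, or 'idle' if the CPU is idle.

running at tick 6 = C

t=0: ready={A} → run A
t=1: ready={A,B,E} → run E
t=2: ready={A,B,E} → run E
t=3: ready={A,B,E} → run E
t=4: ready={A,B,C,D} → run C
t=5: ready={A,B,C,D} → run C
t=6: ready={A,B,C,D,F} → run C
t=7: ready={A,B,C,D,F} → run C
t=8: ready={A,B,C,D,F} → run C
t=9: ready={A,B,C,D,F} → run C
t=10: ready={A,B,C,D,F} → run C
t=11: ready={A,B,D,F} → run F
t=12: ready={A,B,D,F} → run F
t=13: ready={A,B,D,F} → run F
t=14: ready={A,B,D} → run A
t=15: ready={A,B,D} → run A
t=16: ready={A,B,D} → run A
t=17: ready={A,B,D} → run A
t=18: ready={A,B,D} → run A
t=19: ready={B,D} → run B
t=20: ready={B,D} → run B
t=21: ready={B,D} → run B
t=22: ready={D} → run D
t=23: ready={D} → run D
t=24: ready={D} → run D
t=25: ready={D} → run D
t=26: ready={D} → run D
t=27: ready={D} → run D
t=28: (idle)
t=29: (idle)
t=30: (idle)
t=31: (idle)
t=32: (idle)
t=33: (idle)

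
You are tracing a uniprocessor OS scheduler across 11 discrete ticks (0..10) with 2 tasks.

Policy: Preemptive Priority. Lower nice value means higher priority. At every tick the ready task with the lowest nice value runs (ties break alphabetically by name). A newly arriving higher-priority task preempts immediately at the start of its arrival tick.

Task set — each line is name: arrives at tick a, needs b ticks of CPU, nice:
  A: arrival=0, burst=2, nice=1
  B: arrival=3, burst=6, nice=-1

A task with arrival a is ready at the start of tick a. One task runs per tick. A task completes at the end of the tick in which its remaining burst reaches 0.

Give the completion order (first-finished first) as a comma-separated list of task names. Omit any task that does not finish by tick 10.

completion order = A, B

t=0: ready={A} → run A
t=1: ready={A} → run A
t=2: (idle)
t=3: ready={B} → run B
t=4: ready={B} → run B
t=5: ready={B} → run B
t=6: ready={B} → run B
t=7: ready={B} → run B
t=8: ready={B} → run B
t=9: (idle)
t=10: (idle)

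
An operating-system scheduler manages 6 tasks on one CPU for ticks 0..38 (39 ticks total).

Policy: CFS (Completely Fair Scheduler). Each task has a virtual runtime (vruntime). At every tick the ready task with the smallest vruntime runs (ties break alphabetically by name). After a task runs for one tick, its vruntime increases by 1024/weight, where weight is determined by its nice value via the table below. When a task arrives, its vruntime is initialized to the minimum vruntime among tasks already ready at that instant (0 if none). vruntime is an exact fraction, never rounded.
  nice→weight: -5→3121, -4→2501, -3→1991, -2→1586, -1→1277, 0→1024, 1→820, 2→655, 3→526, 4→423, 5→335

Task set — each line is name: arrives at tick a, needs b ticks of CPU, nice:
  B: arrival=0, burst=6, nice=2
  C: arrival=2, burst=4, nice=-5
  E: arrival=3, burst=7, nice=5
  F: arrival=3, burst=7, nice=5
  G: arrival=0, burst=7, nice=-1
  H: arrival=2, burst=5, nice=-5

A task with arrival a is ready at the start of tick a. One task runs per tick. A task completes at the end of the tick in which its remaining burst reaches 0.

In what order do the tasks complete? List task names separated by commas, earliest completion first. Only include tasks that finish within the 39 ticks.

t=0: vr[B=0 G=0] → run B
t=1: vr[B=1024/655 G=0] → run G
t=2: vr[B=1024/655 C=1024/1277 G=1024/1277 H=1024/1277] → run C
t=3: vr[B=1024/655 C=4503552/3985517 E=1024/1277 F=1024/1277 G=1024/1277 H=1024/1277] → run E
t=4: vr[B=1024/655 C=4503552/3985517 E=1650688/427795 F=1024/1277 G=1024/1277 H=1024/1277] → run F
t=5: vr[B=1024/655 C=4503552/3985517 E=1650688/427795 F=1650688/427795 G=1024/1277 H=1024/1277] → run G
t=6: vr[B=1024/655 C=4503552/3985517 E=1650688/427795 F=1650688/427795 G=2048/1277 H=1024/1277] → run H
t=7: vr[B=1024/655 C=4503552/3985517 E=1650688/427795 F=1650688/427795 G=2048/1277 H=4503552/3985517] → run C
t=8: vr[B=1024/655 C=5811200/3985517 E=1650688/427795 F=1650688/427795 G=2048/1277 H=4503552/3985517] → run H
t=9: vr[B=1024/655 C=5811200/3985517 E=1650688/427795 F=1650688/427795 G=2048/1277 H=5811200/3985517] → run C
t=10: vr[B=1024/655 C=7118848/3985517 E=1650688/427795 F=1650688/427795 G=2048/1277 H=5811200/3985517] → run H
t=11: vr[B=1024/655 C=7118848/3985517 E=1650688/427795 F=1650688/427795 G=2048/1277 H=7118848/3985517] → run B
t=12: vr[B=2048/655 C=7118848/3985517 E=1650688/427795 F=1650688/427795 G=2048/1277 H=7118848/3985517] → run G
t=13: vr[B=2048/655 C=7118848/3985517 E=1650688/427795 F=1650688/427795 G=3072/1277 H=7118848/3985517] → run C
t=14: vr[B=2048/655 E=1650688/427795 F=1650688/427795 G=3072/1277 H=7118848/3985517] → run H
t=15: vr[B=2048/655 E=1650688/427795 F=1650688/427795 G=3072/1277 H=8426496/3985517] → run H
t=16: vr[B=2048/655 E=1650688/427795 F=1650688/427795 G=3072/1277] → run G
t=17: vr[B=2048/655 E=1650688/427795 F=1650688/427795 G=4096/1277] → run B
t=18: vr[B=3072/655 E=1650688/427795 F=1650688/427795 G=4096/1277] → run G
t=19: vr[B=3072/655 E=1650688/427795 F=1650688/427795 G=5120/1277] → run E
t=20: vr[B=3072/655 E=2958336/427795 F=1650688/427795 G=5120/1277] → run F
t=21: vr[B=3072/655 E=2958336/427795 F=2958336/427795 G=5120/1277] → run G
t=22: vr[B=3072/655 E=2958336/427795 F=2958336/427795 G=6144/1277] → run B
t=23: vr[B=4096/655 E=2958336/427795 F=2958336/427795 G=6144/1277] → run G
t=24: vr[B=4096/655 E=2958336/427795 F=2958336/427795] → run B
t=25: vr[B=1024/131 E=2958336/427795 F=2958336/427795] → run E
t=26: vr[B=1024/131 E=4265984/427795 F=2958336/427795] → run F
t=27: vr[B=1024/131 E=4265984/427795 F=4265984/427795] → run B
t=28: vr[E=4265984/427795 F=4265984/427795] → run E
t=29: vr[E=5573632/427795 F=4265984/427795] → run F
t=30: vr[E=5573632/427795 F=5573632/427795] → run E
t=31: vr[E=1376256/85559 F=5573632/427795] → run F
t=32: vr[E=1376256/85559 F=1376256/85559] → run E
t=33: vr[E=8188928/427795 F=1376256/85559] → run F
t=34: vr[E=8188928/427795 F=8188928/427795] → run E
t=35: vr[F=8188928/427795] → run F
t=36: (idle)
t=37: (idle)
t=38: (idle)

completion order = C, H, G, B, E, F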